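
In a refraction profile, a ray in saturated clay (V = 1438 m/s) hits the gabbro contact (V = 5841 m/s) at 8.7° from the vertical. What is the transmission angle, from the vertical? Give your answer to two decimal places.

Snell's law: sin θ₂ = (V₂/V₁)·sin θ₁ = (5841/1438)·sin 8.7° = 0.6144.
θ₂ = sin⁻¹(0.6144) = 37.91° (from vertical).

37.91°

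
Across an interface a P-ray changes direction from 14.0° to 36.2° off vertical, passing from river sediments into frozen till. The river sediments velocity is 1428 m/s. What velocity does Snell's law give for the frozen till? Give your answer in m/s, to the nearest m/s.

Snell's law: sin 14.0°/V₁ = sin 36.2°/V₂.
V₂ = V₁·sin 36.2°/sin 14.0° = 1428 × 2.4413 = 3486.19 m/s.

3486 m/s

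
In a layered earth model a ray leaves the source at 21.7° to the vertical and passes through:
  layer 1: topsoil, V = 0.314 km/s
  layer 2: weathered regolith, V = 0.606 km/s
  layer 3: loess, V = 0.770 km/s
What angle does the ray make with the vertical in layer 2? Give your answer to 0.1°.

Ray parameter p = sin 21.7° / 0.314 = 1.1775e+00 s/km.
sin θ_2 = p·V_2 = 1.1775e+00 × 0.606 = 0.7136.
θ_2 = arcsin 0.7136 = 45.53°.

45.5°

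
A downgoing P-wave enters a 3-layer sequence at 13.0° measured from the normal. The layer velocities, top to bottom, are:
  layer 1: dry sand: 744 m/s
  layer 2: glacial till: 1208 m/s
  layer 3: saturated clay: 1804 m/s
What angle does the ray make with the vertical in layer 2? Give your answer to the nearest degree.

21°

Snell's law across each interface conserves sin θ / V, so sin θ_2 = V_2·sin θ₁/V₁.
sin θ_2 = 1208 × sin 13.0° / 744 = 0.3652.
θ_2 = arcsin 0.3652 = 21.42°.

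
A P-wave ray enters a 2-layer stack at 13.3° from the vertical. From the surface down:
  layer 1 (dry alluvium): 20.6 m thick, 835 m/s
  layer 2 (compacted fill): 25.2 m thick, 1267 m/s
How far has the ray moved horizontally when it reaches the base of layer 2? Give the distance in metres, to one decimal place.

Apply Snell's law at each interface; in layer i the horizontal offset is hᵢ·tan θᵢ.
Layer 1: θ = 13.30°; offset = 20.6·tan 13.30° = 4.870 m.
Layer 2: sin θ = 1267·sin 13.3°/835 = 0.3491, θ = 20.43°; offset = 25.2·tan 20.43° = 9.387 m.
Summing the layer offsets gives 14.257 m.

14.3 m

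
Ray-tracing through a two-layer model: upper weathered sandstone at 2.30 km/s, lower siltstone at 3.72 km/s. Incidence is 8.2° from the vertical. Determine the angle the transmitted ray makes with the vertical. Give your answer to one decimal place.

sin θ₁/V₁ = sin θ₂/V₂ ⇒ sin θ₂ = 3.72·sin 8.2°/2.30 = 3.72·0.1426/2.30 = 0.2307.
θ₂ = arcsin 0.2307 = 13.34° from the normal.

13.3°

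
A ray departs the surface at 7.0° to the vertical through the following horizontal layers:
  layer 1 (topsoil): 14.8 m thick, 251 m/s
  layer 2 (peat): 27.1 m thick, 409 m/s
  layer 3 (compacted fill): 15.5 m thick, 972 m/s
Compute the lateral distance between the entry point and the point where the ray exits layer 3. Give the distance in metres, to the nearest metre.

Ray parameter p = sin 7.0° / 251 m/s = 4.8554e-04 s/m.
Layer 1: θ = 7.00°; offset = 14.8·tan 7.00° = 1.817 m.
Layer 2: sin θ = p·409 = 0.1986 → θ = 11.45°; offset = 27.1·tan 11.45° = 5.491 m.
Layer 3: sin θ = p·972 = 0.4719 → θ = 28.16°; offset = 15.5·tan 28.16° = 8.297 m.
Summing the layer offsets gives 15.605 m.

16 m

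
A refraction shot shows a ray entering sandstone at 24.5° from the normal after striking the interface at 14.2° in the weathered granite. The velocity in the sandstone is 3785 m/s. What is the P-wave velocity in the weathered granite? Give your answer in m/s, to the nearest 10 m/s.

Snell's law: sin 14.2°/V₁ = sin 24.5°/V₂.
V₁ = V₂·sin 14.2°/sin 24.5° = 3785 × 0.5915 = 2238.98 m/s.

2240 m/s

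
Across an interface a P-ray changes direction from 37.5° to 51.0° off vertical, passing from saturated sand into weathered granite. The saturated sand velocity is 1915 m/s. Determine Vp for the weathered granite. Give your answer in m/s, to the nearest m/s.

2445 m/s

sin 37.5° = 0.6088; sin 51.0° = 0.7771.
V₂ = V₁·(sin θ₂/sin θ₁) = 1915·(0.7771/0.6088) = 2444.69 m/s.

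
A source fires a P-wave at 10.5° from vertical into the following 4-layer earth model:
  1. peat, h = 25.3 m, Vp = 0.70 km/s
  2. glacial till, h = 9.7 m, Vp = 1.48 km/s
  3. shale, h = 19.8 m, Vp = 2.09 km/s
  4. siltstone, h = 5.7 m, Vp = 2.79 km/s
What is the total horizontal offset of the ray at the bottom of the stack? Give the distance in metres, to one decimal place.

27.6 m

Ray parameter p = sin 10.5° / 0.70 km/s = 2.6034e-01 s/km.
Layer 1: θ = 10.50°; offset = 25.3·tan 10.50° = 4.689 m.
Layer 2: sin θ = p·1.48 = 0.3853 → θ = 22.66°; offset = 9.7·tan 22.66° = 4.050 m.
Layer 3: sin θ = p·2.09 = 0.5441 → θ = 32.96°; offset = 19.8·tan 32.96° = 12.840 m.
Layer 4: sin θ = p·2.79 = 0.7263 → θ = 46.58°; offset = 5.7·tan 46.58° = 6.023 m.
Summing the layer offsets gives 27.603 m.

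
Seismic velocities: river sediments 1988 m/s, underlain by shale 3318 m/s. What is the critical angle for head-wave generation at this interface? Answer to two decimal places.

36.81°

At critical incidence the refracted ray runs along the interface (θ₂ = 90°), so sin θ_c = V₁/V₂.
θ_c = arcsin(1988/3318) = arcsin 0.5992 = 36.81°.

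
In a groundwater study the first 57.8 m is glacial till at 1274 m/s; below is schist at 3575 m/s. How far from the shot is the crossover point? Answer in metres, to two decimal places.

θ_c = arcsin(1274/3575) = 20.88°, so cos θ_c = 0.9343 and tᵢ = 2h cos θ_c/V₁ = 0.0848 s.
At crossover x/V₁ = x/V₂ + tᵢ ⇒ x = tᵢ/(1/V₁ − 1/V₂) = 0.08478/(7.8493e-04 − 2.7972e-04) = 167.81 m.

167.81 m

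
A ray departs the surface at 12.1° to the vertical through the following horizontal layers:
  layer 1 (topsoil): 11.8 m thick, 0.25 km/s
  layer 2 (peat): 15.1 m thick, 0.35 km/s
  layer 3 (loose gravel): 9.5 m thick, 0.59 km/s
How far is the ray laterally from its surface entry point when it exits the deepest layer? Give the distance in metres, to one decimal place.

Apply Snell's law at each interface; in layer i the horizontal offset is hᵢ·tan θᵢ.
Layer 1: θ = 12.10°; offset = 11.8·tan 12.10° = 2.530 m.
Layer 2: sin θ = 0.35·sin 12.1°/0.25 = 0.2935, θ = 17.07°; offset = 15.1·tan 17.07° = 4.635 m.
Layer 3: sin θ = 0.59·sin 12.1°/0.25 = 0.4947, θ = 29.65°; offset = 9.5·tan 29.65° = 5.408 m.
Σ offsets = 12.573 m.

12.6 m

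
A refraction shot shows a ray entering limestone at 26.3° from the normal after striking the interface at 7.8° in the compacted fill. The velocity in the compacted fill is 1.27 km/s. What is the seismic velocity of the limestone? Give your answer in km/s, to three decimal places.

4.146 km/s

Snell's law: sin 7.8°/V₁ = sin 26.3°/V₂.
V₂ = V₁·sin 26.3°/sin 7.8° = 1.27 × 3.2647 = 4.146 km/s.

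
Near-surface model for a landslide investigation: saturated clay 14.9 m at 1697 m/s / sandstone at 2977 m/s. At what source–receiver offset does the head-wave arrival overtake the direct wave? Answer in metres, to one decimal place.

56.9 m

θ_c = arcsin(1697/2977) = 34.75°, so cos θ_c = 0.8216 and tᵢ = 2h cos θ_c/V₁ = 0.0144 s.
At crossover x/V₁ = x/V₂ + tᵢ ⇒ x = tᵢ/(1/V₁ − 1/V₂) = 0.01443/(5.8928e-04 − 3.3591e-04) = 56.95 m.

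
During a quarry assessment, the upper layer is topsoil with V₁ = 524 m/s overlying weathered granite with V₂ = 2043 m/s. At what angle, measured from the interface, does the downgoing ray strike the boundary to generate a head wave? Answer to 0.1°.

At critical incidence the refracted ray runs along the interface (θ₂ = 90°), so sin θ_c = V₁/V₂.
θ_c = arcsin(524/2043) = arcsin 0.2565 = 14.86°.
Measured from the interface: 90° − 14.86° = 75.14°.

75.1°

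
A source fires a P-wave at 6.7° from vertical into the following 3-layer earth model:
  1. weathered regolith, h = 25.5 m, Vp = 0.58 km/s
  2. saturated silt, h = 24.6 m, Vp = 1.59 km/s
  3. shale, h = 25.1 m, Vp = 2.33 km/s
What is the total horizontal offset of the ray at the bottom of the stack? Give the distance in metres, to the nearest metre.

25 m

Apply Snell's law at each interface; in layer i the horizontal offset is hᵢ·tan θᵢ.
Layer 1: θ = 6.70°; offset = 25.5·tan 6.70° = 2.996 m.
Layer 2: sin θ = 1.59·sin 6.7°/0.58 = 0.3198, θ = 18.65°; offset = 24.6·tan 18.65° = 8.304 m.
Layer 3: sin θ = 2.33·sin 6.7°/0.58 = 0.4687, θ = 27.95°; offset = 25.1·tan 27.95° = 13.318 m.
Summing the layer offsets gives 24.617 m.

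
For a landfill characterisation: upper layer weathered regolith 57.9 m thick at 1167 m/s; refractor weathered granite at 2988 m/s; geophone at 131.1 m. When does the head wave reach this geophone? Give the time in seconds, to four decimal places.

t = x/V₂ + 2h·√(V₂²−V₁²)/(V₁V₂).
√(V₂²−V₁²) = √(2988²−1167²) = 2750.7 m/s; delay term = 2·57.9·2750.7/(1167·2988) = 0.09135 s.
t = 131.1/2988 + 0.09135 = 0.13522 s.

0.1352 s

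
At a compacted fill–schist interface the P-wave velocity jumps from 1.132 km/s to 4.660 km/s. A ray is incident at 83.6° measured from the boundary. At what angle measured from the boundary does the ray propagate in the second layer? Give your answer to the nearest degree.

Convert to the normal: θ₁ = 90° − 83.6° = 6.4°.
sin θ₁/V₁ = sin θ₂/V₂ ⇒ sin θ₂ = 4.660·sin 6.4°/1.132 = 4.660·0.1115/1.132 = 0.4589.
θ₂ = sin⁻¹(0.4589) = 27.31° (from vertical).
From the interface: 90° − 27.31° = 62.69°.

63°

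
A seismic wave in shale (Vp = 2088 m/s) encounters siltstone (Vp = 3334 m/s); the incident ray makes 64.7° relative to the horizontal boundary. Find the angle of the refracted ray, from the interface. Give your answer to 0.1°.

Angle from the normal: 90° − 64.7° = 25.3°.
Snell's law: sin θ₂ = (V₂/V₁)·sin θ₁ = (3334/2088)·sin 25.3° = 0.6824.
θ₂ = sin⁻¹(0.6824) = 43.03° (from vertical).
From the interface: 90° − 43.03° = 46.97°.

47.0°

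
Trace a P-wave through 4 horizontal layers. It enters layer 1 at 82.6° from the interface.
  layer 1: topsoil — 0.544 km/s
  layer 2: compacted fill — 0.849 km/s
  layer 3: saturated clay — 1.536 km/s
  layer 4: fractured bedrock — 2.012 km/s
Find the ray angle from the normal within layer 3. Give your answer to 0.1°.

From the normal: θ₁ = 90° − 82.6° = 7.4°.
Ray parameter p = sin 7.4° / 0.544 = 2.3676e-01 s/km.
sin θ_3 = p·V_3 = 2.3676e-01 × 1.536 = 0.3637.
θ_3 = 21.33° from the vertical.

21.3°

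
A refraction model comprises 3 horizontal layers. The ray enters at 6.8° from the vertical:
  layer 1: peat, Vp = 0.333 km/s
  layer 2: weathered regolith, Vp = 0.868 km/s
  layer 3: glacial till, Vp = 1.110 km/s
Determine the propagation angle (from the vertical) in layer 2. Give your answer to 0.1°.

Ray parameter p = sin 6.8° / 0.333 = 3.5557e-01 s/km.
sin θ_2 = p·V_2 = 3.5557e-01 × 0.868 = 0.3086.
θ_2 = 17.98° from the vertical.

18.0°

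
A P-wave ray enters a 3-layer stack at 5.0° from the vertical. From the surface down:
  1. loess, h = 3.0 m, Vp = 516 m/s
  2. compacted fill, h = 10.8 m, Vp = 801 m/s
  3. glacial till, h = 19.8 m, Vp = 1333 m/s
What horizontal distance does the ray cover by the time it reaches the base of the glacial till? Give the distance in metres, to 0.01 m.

Apply Snell's law at each interface; in layer i the horizontal offset is hᵢ·tan θᵢ.
Layer 1: θ = 5.00°; offset = 3.0·tan 5.00° = 0.2625 m.
Layer 2: sin θ = 801·sin 5.0°/516 = 0.1353, θ = 7.78°; offset = 10.8·tan 7.78° = 1.4747 m.
Layer 3: sin θ = 1333·sin 5.0°/516 = 0.2252, θ = 13.01°; offset = 19.8·tan 13.01° = 4.5755 m.
Σ offsets = 6.3127 m.

6.31 m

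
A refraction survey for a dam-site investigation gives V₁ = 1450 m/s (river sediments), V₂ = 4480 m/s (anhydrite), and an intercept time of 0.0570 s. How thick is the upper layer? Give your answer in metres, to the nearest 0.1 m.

43.7 m

θ_c = arcsin(1450/4480) = 18.88°; cos θ_c = 0.9462.
tᵢ = 2h cos θ_c/V₁ ⇒ h = tᵢ·V₁/(2 cos θ_c) = 0.057·1450/(2·0.9462) = 43.68 m.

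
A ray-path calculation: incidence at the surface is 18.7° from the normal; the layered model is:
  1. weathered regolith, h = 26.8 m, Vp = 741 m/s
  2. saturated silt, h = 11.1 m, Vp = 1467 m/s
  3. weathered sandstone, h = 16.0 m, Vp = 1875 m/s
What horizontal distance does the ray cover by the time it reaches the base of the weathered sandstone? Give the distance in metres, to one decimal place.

40.4 m

Ray parameter p = sin 18.7° / 741 m/s = 4.3268e-04 s/m.
Layer 1: θ = 18.70°; offset = 26.8·tan 18.70° = 9.071 m.
Layer 2: sin θ = p·1467 = 0.6347 → θ = 39.40°; offset = 11.1·tan 39.40° = 9.118 m.
Layer 3: sin θ = p·1875 = 0.8113 → θ = 54.22°; offset = 16.0·tan 54.22° = 22.201 m.
Total horizontal offset = 40.390 m.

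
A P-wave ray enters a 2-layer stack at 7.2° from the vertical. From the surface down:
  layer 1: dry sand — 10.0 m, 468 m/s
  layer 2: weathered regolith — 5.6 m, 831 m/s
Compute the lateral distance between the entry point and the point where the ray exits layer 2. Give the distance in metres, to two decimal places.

2.54 m

Apply Snell's law at each interface; in layer i the horizontal offset is hᵢ·tan θᵢ.
Layer 1: θ = 7.20°; offset = 10.0·tan 7.20° = 1.2633 m.
Layer 2: sin θ = 831·sin 7.2°/468 = 0.2225, θ = 12.86°; offset = 5.6·tan 12.86° = 1.2783 m.
Σ offsets = 2.5416 m.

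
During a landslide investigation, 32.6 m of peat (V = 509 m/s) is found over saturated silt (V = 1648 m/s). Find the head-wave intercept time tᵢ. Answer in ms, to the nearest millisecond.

122 ms

θ_c = arcsin(V₁/V₂) = arcsin(509/1648) = 17.99°; cos θ_c = 0.9511.
tᵢ = 2h·cos θ_c / V₁ = 2·32.6·0.9511 / 509 = 0.12183 s.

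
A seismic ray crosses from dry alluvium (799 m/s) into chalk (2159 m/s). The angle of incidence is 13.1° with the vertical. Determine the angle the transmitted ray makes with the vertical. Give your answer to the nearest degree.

38°

Snell's law: sin θ₂ = (V₂/V₁)·sin θ₁ = (2159/799)·sin 13.1° = 0.6124.
θ₂ = sin⁻¹(0.6124) = 37.77° (from vertical).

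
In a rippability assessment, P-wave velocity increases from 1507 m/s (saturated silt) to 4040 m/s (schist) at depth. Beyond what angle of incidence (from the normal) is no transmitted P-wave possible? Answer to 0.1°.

21.9°

Critical incidence: sin θ_c = V₁/V₂ = 1507/4040 = 0.3730.
θ_c = arcsin 0.3730 = 21.90°.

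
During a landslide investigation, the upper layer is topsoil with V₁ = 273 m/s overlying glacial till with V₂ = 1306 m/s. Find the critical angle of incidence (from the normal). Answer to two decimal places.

Critical incidence: sin θ_c = V₁/V₂ = 273/1306 = 0.2090.
θ_c = arcsin 0.2090 = 12.07°.

12.07°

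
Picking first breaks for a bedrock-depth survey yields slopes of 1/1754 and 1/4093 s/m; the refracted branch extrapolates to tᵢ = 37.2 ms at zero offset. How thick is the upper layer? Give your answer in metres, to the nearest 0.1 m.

θ_c = arcsin(1754/4093) = 25.37°; cos θ_c = 0.9035.
tᵢ = 2h cos θ_c/V₁ ⇒ h = tᵢ·V₁/(2 cos θ_c) = 0.0372·1754/(2·0.9035) = 36.11 m.

36.1 m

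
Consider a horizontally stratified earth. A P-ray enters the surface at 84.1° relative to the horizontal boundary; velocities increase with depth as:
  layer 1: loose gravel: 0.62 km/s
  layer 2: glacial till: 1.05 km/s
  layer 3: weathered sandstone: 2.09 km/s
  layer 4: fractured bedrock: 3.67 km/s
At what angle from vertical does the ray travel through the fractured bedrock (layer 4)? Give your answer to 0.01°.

37.48°

From the normal: θ₁ = 90° − 84.1° = 5.9°.
Ray parameter p = sin 5.9° / 0.62 = 1.6579e-01 s/km.
sin θ_4 = p·V_4 = 1.6579e-01 × 3.67 = 0.6085.
θ_4 = arcsin 0.6085 = 37.48°.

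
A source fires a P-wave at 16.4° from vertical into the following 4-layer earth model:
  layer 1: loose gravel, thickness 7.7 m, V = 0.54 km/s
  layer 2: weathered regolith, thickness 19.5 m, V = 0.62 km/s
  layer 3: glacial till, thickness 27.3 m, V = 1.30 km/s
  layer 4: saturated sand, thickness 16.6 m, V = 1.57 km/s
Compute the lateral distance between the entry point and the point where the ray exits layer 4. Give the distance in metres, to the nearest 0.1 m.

58.1 m

Apply Snell's law at each interface; in layer i the horizontal offset is hᵢ·tan θᵢ.
Layer 1: θ = 16.40°; offset = 7.7·tan 16.40° = 2.266 m.
Layer 2: sin θ = 0.62·sin 16.4°/0.54 = 0.3242, θ = 18.92°; offset = 19.5·tan 18.92° = 6.682 m.
Layer 3: sin θ = 1.30·sin 16.4°/0.54 = 0.6797, θ = 42.82°; offset = 27.3·tan 42.82° = 25.299 m.
Layer 4: sin θ = 1.57·sin 16.4°/0.54 = 0.8209, θ = 55.17°; offset = 16.6·tan 55.17° = 23.860 m.
Total horizontal offset = 58.108 m.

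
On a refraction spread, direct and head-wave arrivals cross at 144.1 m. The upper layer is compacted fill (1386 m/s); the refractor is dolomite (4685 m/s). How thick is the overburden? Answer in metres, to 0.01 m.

53.11 m

h = (x_cross/2)·√((V₂−V₁)/(V₂+V₁)).
(V₂−V₁)/(V₂+V₁) = (4685−1386)/(4685+1386) = 0.5434; √ = 0.7372.
h = (144.1/2)·0.7372 = 53.11 m.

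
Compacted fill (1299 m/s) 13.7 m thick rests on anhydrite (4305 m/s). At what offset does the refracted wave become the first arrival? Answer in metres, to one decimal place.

x_cross = 2h·√((V₂+V₁)/(V₂−V₁)).
(V₂+V₁)/(V₂−V₁) = (4305+1299)/(4305−1299) = 1.8643; √ = 1.3654.
x_cross = 2·13.7·1.3654 = 37.41 m.

37.4 m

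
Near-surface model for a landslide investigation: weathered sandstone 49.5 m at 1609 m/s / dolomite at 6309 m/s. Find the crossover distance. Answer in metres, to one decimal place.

128.5 m

θ_c = arcsin(1609/6309) = 14.78°, so cos θ_c = 0.9669 and tᵢ = 2h cos θ_c/V₁ = 0.0595 s.
At crossover x/V₁ = x/V₂ + tᵢ ⇒ x = tᵢ/(1/V₁ − 1/V₂) = 0.05949/(6.2150e-04 − 1.5850e-04) = 128.50 m.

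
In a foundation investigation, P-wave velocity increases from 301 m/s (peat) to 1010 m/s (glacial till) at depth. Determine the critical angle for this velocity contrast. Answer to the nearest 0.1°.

17.3°

Critical incidence: sin θ_c = V₁/V₂ = 301/1010 = 0.2980.
θ_c = arcsin 0.2980 = 17.34°.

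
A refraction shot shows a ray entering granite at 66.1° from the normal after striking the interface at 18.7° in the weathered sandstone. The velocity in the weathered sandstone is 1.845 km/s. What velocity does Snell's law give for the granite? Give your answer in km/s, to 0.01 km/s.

sin 18.7° = 0.3206; sin 66.1° = 0.9143.
V₂ = V₁·(sin θ₂/sin θ₁) = 1.845·(0.9143/0.3206) = 5.26 km/s.

5.26 km/s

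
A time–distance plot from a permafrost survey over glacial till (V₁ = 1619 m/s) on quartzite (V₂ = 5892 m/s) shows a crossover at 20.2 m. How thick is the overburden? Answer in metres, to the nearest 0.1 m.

x_cross = 2h·√((V₂+V₁)/(V₂−V₁)) → h = x_cross / (2·√((V₂+V₁)/(V₂−V₁))).
√((V₂+V₁)/(V₂−V₁)) = √((5892+1619)/(5892−1619)) = 1.3258.
h = 20.2 / (2·1.3258) = 7.62 m.

7.6 m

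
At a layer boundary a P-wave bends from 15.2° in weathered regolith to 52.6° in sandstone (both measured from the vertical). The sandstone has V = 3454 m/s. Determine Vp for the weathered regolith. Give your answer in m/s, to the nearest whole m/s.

1140 m/s

Snell's law: sin 15.2°/V₁ = sin 52.6°/V₂.
V₁ = V₂·sin 15.2°/sin 52.6° = 3454 × 0.3300 = 1139.96 m/s.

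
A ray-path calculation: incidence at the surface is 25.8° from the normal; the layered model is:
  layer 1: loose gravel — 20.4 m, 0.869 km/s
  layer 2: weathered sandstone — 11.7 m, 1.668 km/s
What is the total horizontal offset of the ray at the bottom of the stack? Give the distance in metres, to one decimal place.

Apply Snell's law at each interface; in layer i the horizontal offset is hᵢ·tan θᵢ.
Layer 1: θ = 25.80°; offset = 20.4·tan 25.80° = 9.862 m.
Layer 2: sin θ = 1.668·sin 25.8°/0.869 = 0.8354, θ = 56.66°; offset = 11.7·tan 56.66° = 17.783 m.
Summing the layer offsets gives 27.645 m.

27.6 m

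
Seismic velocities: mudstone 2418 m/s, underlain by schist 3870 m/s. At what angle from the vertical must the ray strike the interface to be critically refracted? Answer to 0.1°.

38.7°

At critical incidence the refracted ray runs along the interface (θ₂ = 90°), so sin θ_c = V₁/V₂.
θ_c = arcsin(2418/3870) = arcsin 0.6248 = 38.67°.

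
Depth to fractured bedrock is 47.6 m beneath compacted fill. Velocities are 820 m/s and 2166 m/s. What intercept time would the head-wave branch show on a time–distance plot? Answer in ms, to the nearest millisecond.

tᵢ = 2h·√(V₂²−V₁²)/(V₁V₂).
√(V₂²−V₁²) = √(2166²−820²) = 2004.8 m/s.
tᵢ = 2·47.6·2004.8/(820·2166) = 0.10746 s.

107 ms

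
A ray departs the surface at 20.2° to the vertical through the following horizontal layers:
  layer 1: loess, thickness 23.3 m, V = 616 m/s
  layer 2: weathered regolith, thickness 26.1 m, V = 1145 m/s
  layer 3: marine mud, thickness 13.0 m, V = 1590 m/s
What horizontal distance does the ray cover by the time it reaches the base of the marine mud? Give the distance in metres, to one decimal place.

56.0 m

Apply Snell's law at each interface; in layer i the horizontal offset is hᵢ·tan θᵢ.
Layer 1: θ = 20.20°; offset = 23.3·tan 20.20° = 8.573 m.
Layer 2: sin θ = 1145·sin 20.2°/616 = 0.6418, θ = 39.93°; offset = 26.1·tan 39.93° = 21.845 m.
Layer 3: sin θ = 1590·sin 20.2°/616 = 0.8913, θ = 63.03°; offset = 13.0·tan 63.03° = 25.551 m.
Total horizontal offset = 55.969 m.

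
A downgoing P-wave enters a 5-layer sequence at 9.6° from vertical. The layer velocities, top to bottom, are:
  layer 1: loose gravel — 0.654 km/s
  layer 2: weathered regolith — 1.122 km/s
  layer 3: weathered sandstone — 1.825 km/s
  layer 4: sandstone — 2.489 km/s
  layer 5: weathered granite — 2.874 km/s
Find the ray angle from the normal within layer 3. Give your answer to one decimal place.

27.7°

Ray parameter p = sin 9.6° / 0.654 = 2.5500e-01 s/km.
sin θ_3 = p·V_3 = 2.5500e-01 × 1.825 = 0.4654.
θ_3 = arcsin 0.4654 = 27.73°.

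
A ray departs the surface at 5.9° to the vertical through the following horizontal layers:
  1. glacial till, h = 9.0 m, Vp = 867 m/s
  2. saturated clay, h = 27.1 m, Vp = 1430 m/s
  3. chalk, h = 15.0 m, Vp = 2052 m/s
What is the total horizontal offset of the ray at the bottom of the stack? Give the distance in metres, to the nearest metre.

p = sin θ₁/V₁ = sin 5.9°/867 = 1.1856e-04 s/m is conserved through the stack.
Layer 1: θ = 5.90°; offset = 9.0·tan 5.90° = 0.930 m.
Layer 2: sin θ = p·1430 = 0.1695 → θ = 9.76°; offset = 27.1·tan 9.76° = 4.662 m.
Layer 3: sin θ = p·2052 = 0.2433 → θ = 14.08°; offset = 15.0·tan 14.08° = 3.762 m.
Σ offsets = 9.355 m.

9 m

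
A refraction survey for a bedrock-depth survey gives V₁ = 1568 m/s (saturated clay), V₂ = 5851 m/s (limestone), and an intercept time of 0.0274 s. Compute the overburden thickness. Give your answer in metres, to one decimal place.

h = tᵢ·V₁·V₂ / (2·√(V₂²−V₁²)).
√(V₂²−V₁²) = √(5851² − 1568²) = 5637.0 m/s.
h = 0.0274 s × 1568 × 5851 / (2 × 5637.0) = 22.30 m.

22.3 m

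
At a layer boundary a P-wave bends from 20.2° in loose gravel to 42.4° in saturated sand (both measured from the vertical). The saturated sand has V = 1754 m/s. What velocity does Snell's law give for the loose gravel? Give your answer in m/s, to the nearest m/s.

898 m/s

Snell's law: sin 20.2°/V₁ = sin 42.4°/V₂.
V₁ = V₂·sin 20.2°/sin 42.4° = 1754 × 0.5121 = 898.19 m/s.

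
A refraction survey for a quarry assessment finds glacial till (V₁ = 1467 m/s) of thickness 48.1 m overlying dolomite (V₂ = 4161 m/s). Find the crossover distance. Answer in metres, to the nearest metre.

139 m

x_cross = 2h·√((V₂+V₁)/(V₂−V₁)).
(V₂+V₁)/(V₂−V₁) = (4161+1467)/(4161−1467) = 2.0891; √ = 1.4454.
x_cross = 2·48.1·1.4454 = 139.04 m.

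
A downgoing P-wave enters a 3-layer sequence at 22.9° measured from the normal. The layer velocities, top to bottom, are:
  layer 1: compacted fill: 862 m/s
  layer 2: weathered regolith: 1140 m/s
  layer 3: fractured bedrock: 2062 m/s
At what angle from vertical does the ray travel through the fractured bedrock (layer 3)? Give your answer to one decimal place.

68.6°

Ray parameter p = sin 22.9° / 862 = 4.5142e-04 s/m.
sin θ_3 = p·V_3 = 4.5142e-04 × 2062 = 0.9308.
θ_3 = 68.56° from the vertical.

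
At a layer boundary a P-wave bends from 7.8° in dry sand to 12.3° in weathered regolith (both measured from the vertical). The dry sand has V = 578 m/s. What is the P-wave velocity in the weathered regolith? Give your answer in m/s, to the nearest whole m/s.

907 m/s

sin 7.8° = 0.1357; sin 12.3° = 0.2130.
V₂ = V₁·(sin θ₂/sin θ₁) = 578·(0.2130/0.1357) = 907.28 m/s.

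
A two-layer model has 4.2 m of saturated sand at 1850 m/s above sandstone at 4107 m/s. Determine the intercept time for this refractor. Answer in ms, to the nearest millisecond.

4 ms

θ_c = arcsin(V₁/V₂) = arcsin(1850/4107) = 26.77°; cos θ_c = 0.8928.
tᵢ = 2h·cos θ_c / V₁ = 2·4.2·0.8928 / 1850 = 0.00405 s.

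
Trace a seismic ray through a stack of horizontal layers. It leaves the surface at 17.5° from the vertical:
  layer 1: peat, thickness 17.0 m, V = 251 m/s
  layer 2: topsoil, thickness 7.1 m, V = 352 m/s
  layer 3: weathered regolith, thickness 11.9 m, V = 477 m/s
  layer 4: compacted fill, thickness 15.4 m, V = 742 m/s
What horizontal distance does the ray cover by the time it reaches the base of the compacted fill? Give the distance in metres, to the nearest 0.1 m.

Ray parameter p = sin 17.5° / 251 m/s = 1.1980e-03 s/m.
Layer 1: θ = 17.50°; offset = 17.0·tan 17.50° = 5.360 m.
Layer 2: sin θ = p·352 = 0.4217 → θ = 24.94°; offset = 7.1·tan 24.94° = 3.302 m.
Layer 3: sin θ = p·477 = 0.5715 → θ = 34.85°; offset = 11.9·tan 34.85° = 8.287 m.
Layer 4: sin θ = p·742 = 0.8889 → θ = 62.74°; offset = 15.4·tan 62.74° = 29.888 m.
Σ offsets = 46.837 m.

46.8 m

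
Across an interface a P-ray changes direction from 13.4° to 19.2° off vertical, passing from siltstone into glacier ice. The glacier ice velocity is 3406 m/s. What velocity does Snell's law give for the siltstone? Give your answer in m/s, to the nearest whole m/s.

Snell's law: sin 13.4°/V₁ = sin 19.2°/V₂.
V₁ = V₂·sin 13.4°/sin 19.2° = 3406 × 0.7047 = 2400.16 m/s.

2400 m/s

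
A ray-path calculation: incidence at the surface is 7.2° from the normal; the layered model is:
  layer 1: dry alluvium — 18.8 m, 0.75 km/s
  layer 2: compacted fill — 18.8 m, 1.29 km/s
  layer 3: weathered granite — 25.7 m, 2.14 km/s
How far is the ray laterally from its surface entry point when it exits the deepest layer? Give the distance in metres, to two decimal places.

p = sin θ₁/V₁ = sin 7.2°/0.75 = 1.6711e-01 s/km is conserved through the stack.
Layer 1: θ = 7.20°; offset = 18.8·tan 7.20° = 2.3750 m.
Layer 2: sin θ = p·1.29 = 0.2156 → θ = 12.45°; offset = 18.8·tan 12.45° = 4.1504 m.
Layer 3: sin θ = p·2.14 = 0.3576 → θ = 20.95°; offset = 25.7·tan 20.95° = 9.8416 m.
Σ offsets = 16.3670 m.

16.37 m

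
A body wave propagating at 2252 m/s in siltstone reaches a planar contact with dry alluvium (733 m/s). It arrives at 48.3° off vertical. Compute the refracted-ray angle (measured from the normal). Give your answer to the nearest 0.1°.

sin θ₁/V₁ = sin θ₂/V₂ ⇒ sin θ₂ = 733·sin 48.3°/2252 = 733·0.7466/2252 = 0.2430.
θ₂ = sin⁻¹(0.2430) = 14.06° (from vertical).

14.1°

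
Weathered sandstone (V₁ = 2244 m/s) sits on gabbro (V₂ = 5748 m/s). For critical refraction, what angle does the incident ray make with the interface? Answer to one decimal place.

Critical incidence: sin θ_c = V₁/V₂ = 2244/5748 = 0.3904.
θ_c = arcsin 0.3904 = 22.98°.
Measured from the interface: 90° − 22.98° = 67.02°.

67.0°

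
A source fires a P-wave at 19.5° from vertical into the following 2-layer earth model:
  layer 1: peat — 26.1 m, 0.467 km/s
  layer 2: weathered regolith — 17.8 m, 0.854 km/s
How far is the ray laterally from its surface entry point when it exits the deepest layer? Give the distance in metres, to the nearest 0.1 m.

23.0 m

p = sin θ₁/V₁ = sin 19.5°/0.467 = 7.1479e-01 s/km is conserved through the stack.
Layer 1: θ = 19.50°; offset = 26.1·tan 19.50° = 9.242 m.
Layer 2: sin θ = p·0.854 = 0.6104 → θ = 37.62°; offset = 17.8·tan 37.62° = 13.718 m.
Summing the layer offsets gives 22.961 m.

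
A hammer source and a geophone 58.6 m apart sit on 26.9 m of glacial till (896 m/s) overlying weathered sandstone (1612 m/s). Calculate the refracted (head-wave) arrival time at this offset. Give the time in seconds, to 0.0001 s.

θ_c = arcsin(V₁/V₂) = arcsin(896/1612) = 33.77°, cos θ_c = 0.8313.
Intercept time tᵢ = 2h cos θ_c / V₁ = 2·26.9·0.8313/896 = 0.04991 s.
t = x/V₂ + tᵢ = 58.6/1612 + 0.04991 = 0.08627 s.

0.0863 s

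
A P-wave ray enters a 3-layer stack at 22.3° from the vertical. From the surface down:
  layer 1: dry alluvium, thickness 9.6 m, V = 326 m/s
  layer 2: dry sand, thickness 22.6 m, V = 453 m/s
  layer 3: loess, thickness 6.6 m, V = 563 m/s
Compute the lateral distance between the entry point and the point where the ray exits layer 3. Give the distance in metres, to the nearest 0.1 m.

23.7 m

Ray parameter p = sin 22.3° / 326 m/s = 1.1640e-03 s/m.
Layer 1: θ = 22.30°; offset = 9.6·tan 22.30° = 3.937 m.
Layer 2: sin θ = p·453 = 0.5273 → θ = 31.82°; offset = 22.6·tan 31.82° = 14.025 m.
Layer 3: sin θ = p·563 = 0.6553 → θ = 40.94°; offset = 6.6·tan 40.94° = 5.726 m.
Σ offsets = 23.688 m.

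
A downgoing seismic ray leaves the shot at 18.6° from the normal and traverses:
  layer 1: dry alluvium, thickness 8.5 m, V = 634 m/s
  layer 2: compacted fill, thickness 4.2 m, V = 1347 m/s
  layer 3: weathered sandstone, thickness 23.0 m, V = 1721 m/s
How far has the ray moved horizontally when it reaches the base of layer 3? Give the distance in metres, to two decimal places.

46.53 m

Apply Snell's law at each interface; in layer i the horizontal offset is hᵢ·tan θᵢ.
Layer 1: θ = 18.60°; offset = 8.5·tan 18.60° = 2.8606 m.
Layer 2: sin θ = 1347·sin 18.6°/634 = 0.6777, θ = 42.66°; offset = 4.2·tan 42.66° = 3.8704 m.
Layer 3: sin θ = 1721·sin 18.6°/634 = 0.8658, θ = 59.98°; offset = 23.0·tan 59.98° = 39.7992 m.
Summing the layer offsets gives 46.5301 m.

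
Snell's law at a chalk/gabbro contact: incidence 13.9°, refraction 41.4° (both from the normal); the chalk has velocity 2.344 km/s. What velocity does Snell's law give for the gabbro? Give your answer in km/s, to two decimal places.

6.45 km/s

sin 13.9° = 0.2402; sin 41.4° = 0.6613.
V₂ = V₁·(sin θ₂/sin θ₁) = 2.344·(0.6613/0.2402) = 6.45 km/s.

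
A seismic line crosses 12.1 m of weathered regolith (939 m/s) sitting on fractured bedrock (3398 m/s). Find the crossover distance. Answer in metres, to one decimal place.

32.1 m

θ_c = arcsin(939/3398) = 16.04°, so cos θ_c = 0.9611 and tᵢ = 2h cos θ_c/V₁ = 0.0248 s.
At crossover x/V₁ = x/V₂ + tᵢ ⇒ x = tᵢ/(1/V₁ − 1/V₂) = 0.02477/(1.0650e-03 − 2.9429e-04) = 32.14 m.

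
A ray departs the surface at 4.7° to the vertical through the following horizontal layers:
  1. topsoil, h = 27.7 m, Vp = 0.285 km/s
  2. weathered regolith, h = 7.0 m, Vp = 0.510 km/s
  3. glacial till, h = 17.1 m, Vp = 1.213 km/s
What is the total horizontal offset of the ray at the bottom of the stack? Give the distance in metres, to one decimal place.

Ray parameter p = sin 4.7° / 0.285 km/s = 2.8750e-01 s/km.
Layer 1: θ = 4.70°; offset = 27.7·tan 4.70° = 2.277 m.
Layer 2: sin θ = p·0.510 = 0.1466 → θ = 8.43°; offset = 7.0·tan 8.43° = 1.038 m.
Layer 3: sin θ = p·1.213 = 0.3487 → θ = 20.41°; offset = 17.1·tan 20.41° = 6.363 m.
Σ offsets = 9.678 m.

9.7 m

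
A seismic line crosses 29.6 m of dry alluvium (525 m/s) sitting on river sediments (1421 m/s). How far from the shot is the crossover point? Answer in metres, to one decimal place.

87.2 m

θ_c = arcsin(525/1421) = 21.68°, so cos θ_c = 0.9292 and tᵢ = 2h cos θ_c/V₁ = 0.1048 s.
At crossover x/V₁ = x/V₂ + tᵢ ⇒ x = tᵢ/(1/V₁ − 1/V₂) = 0.10478/(1.9048e-03 − 7.0373e-04) = 87.24 m.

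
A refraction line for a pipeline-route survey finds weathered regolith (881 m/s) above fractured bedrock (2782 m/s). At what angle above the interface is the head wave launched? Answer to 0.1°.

At critical incidence the refracted ray runs along the interface (θ₂ = 90°), so sin θ_c = V₁/V₂.
θ_c = arcsin(881/2782) = arcsin 0.3167 = 18.46°.
Measured from the interface: 90° − 18.46° = 71.54°.

71.5°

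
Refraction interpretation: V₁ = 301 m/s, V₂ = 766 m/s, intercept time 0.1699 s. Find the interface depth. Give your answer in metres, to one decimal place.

27.8 m

h = tᵢ·V₁·V₂ / (2·√(V₂²−V₁²)).
√(V₂²−V₁²) = √(766² − 301²) = 704.4 m/s.
h = 0.1699 s × 301 × 766 / (2 × 704.4) = 27.81 m.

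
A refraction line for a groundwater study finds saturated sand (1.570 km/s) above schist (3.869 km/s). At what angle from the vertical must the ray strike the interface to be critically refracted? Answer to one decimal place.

Critical incidence: sin θ_c = V₁/V₂ = 1.570/3.869 = 0.4058.
θ_c = arcsin 0.4058 = 23.94°.

23.9°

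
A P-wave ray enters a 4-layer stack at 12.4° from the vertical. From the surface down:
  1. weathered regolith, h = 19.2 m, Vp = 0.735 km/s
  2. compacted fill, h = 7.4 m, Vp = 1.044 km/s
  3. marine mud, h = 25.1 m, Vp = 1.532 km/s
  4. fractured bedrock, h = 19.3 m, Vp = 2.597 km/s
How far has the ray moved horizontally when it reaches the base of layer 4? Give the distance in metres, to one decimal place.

Apply Snell's law at each interface; in layer i the horizontal offset is hᵢ·tan θᵢ.
Layer 1: θ = 12.40°; offset = 19.2·tan 12.40° = 4.221 m.
Layer 2: sin θ = 1.044·sin 12.4°/0.735 = 0.3050, θ = 17.76°; offset = 7.4·tan 17.76° = 2.370 m.
Layer 3: sin θ = 1.532·sin 12.4°/0.735 = 0.4476, θ = 26.59°; offset = 25.1·tan 26.59° = 12.563 m.
Layer 4: sin θ = 2.597·sin 12.4°/0.735 = 0.7587, θ = 49.35°; offset = 19.3·tan 49.35° = 22.480 m.
Σ offsets = 41.634 m.

41.6 m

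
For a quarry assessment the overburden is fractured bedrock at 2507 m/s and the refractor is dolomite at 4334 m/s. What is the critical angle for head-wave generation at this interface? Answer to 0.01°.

At critical incidence the refracted ray runs along the interface (θ₂ = 90°), so sin θ_c = V₁/V₂.
θ_c = arcsin(2507/4334) = arcsin 0.5784 = 35.34°.

35.34°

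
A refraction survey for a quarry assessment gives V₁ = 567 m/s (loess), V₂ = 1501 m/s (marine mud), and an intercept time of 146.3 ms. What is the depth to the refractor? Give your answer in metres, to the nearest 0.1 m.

θ_c = arcsin(567/1501) = 22.19°; cos θ_c = 0.9259.
tᵢ = 2h cos θ_c/V₁ ⇒ h = tᵢ·V₁/(2 cos θ_c) = 0.1463·567/(2·0.9259) = 44.79 m.

44.8 m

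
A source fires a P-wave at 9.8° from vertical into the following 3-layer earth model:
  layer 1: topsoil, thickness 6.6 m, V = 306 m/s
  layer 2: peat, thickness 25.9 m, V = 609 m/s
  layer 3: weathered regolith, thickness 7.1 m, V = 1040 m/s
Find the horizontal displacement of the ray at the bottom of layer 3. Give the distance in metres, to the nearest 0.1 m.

15.5 m

Apply Snell's law at each interface; in layer i the horizontal offset is hᵢ·tan θᵢ.
Layer 1: θ = 9.80°; offset = 6.6·tan 9.80° = 1.140 m.
Layer 2: sin θ = 609·sin 9.8°/306 = 0.3388, θ = 19.80°; offset = 25.9·tan 19.80° = 9.325 m.
Layer 3: sin θ = 1040·sin 9.8°/306 = 0.5785, θ = 35.34°; offset = 7.1·tan 35.34° = 5.035 m.
Summing the layer offsets gives 15.500 m.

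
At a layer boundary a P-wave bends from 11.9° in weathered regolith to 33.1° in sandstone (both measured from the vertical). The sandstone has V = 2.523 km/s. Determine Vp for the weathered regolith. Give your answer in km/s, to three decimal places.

sin 11.9° = 0.2062; sin 33.1° = 0.5461.
V₁ = V₂·(sin θ₁/sin θ₂) = 2.523·(0.2062/0.5461) = 0.953 km/s.

0.953 km/s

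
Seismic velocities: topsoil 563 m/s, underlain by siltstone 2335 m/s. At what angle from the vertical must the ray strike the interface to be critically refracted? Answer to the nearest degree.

14°

Critical incidence: sin θ_c = V₁/V₂ = 563/2335 = 0.2411.
θ_c = arcsin 0.2411 = 13.95°.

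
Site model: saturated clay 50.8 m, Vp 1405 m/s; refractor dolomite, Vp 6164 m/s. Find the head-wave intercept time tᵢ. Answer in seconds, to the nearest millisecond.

0.070 s

θ_c = arcsin(V₁/V₂) = arcsin(1405/6164) = 13.18°; cos θ_c = 0.9737.
tᵢ = 2h·cos θ_c / V₁ = 2·50.8·0.9737 / 1405 = 0.07041 s.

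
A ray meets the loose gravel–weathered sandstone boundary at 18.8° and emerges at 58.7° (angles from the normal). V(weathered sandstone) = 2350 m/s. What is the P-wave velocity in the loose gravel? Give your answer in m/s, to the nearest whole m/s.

886 m/s

sin 18.8° = 0.3223; sin 58.7° = 0.8545.
V₁ = V₂·(sin θ₁/sin θ₂) = 2350·(0.3223/0.8545) = 886.32 m/s.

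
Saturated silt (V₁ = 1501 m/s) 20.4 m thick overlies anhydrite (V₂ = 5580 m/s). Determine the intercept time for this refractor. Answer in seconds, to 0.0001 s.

0.0262 s

θ_c = arcsin(V₁/V₂) = arcsin(1501/5580) = 15.60°; cos θ_c = 0.9631.
tᵢ = 2h·cos θ_c / V₁ = 2·20.4·0.9631 / 1501 = 0.02618 s.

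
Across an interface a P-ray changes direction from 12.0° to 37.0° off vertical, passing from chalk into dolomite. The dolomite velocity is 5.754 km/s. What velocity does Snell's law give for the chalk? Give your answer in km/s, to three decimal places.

1.988 km/s

sin 12.0° = 0.2079; sin 37.0° = 0.6018.
V₁ = V₂·(sin θ₁/sin θ₂) = 5.754·(0.2079/0.6018) = 1.988 km/s.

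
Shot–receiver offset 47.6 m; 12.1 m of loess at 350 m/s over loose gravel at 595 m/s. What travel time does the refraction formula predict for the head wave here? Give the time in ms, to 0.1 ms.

t = x/V₂ + 2h·√(V₂²−V₁²)/(V₁V₂).
√(V₂²−V₁²) = √(595²−350²) = 481.2 m/s; delay term = 2·12.1·481.2/(350·595) = 0.05592 s.
t = 47.6/595 + 0.05592 = 0.13592 s.

135.9 ms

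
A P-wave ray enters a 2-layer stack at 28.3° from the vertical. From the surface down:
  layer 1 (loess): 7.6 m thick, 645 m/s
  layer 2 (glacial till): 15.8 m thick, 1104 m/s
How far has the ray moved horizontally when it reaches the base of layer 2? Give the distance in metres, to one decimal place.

26.0 m

p = sin θ₁/V₁ = sin 28.3°/645 = 7.3502e-04 s/m is conserved through the stack.
Layer 1: θ = 28.30°; offset = 7.6·tan 28.30° = 4.092 m.
Layer 2: sin θ = p·1104 = 0.8115 → θ = 54.24°; offset = 15.8·tan 54.24° = 21.939 m.
Total horizontal offset = 26.031 m.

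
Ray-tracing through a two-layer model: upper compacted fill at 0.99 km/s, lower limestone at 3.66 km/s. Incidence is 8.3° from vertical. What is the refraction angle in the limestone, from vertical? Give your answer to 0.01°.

sin θ₁/V₁ = sin θ₂/V₂ ⇒ sin θ₂ = 3.66·sin 8.3°/0.99 = 3.66·0.1444/0.99 = 0.5337.
θ₂ = sin⁻¹(0.5337) = 32.25° (from vertical).

32.25°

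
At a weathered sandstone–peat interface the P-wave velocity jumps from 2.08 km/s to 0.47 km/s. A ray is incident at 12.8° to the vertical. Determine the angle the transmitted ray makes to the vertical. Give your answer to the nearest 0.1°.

2.9°

sin θ₁/V₁ = sin θ₂/V₂ ⇒ sin θ₂ = 0.47·sin 12.8°/2.08 = 0.47·0.2215/2.08 = 0.0501.
θ₂ = sin⁻¹(0.0501) = 2.87° (from vertical).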